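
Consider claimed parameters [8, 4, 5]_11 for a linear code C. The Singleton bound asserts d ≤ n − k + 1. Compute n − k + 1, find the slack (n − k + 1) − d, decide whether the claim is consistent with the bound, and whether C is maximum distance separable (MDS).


Singleton RHS = n − k + 1 = 5, slack = 0, bound satisfied, MDS.

Singleton bound: d ≤ n − k + 1.
Here n = 8, k = 4, so n − k + 1 = 5.
Given d = 5, check d ≤ 5: YES.
Slack = (n − k + 1) − d = 0.
The code is MDS (slack = 0).
Description: the claimed parameters are [8, 4, 5]_11; such a code would be MDS (meets Singleton bound).


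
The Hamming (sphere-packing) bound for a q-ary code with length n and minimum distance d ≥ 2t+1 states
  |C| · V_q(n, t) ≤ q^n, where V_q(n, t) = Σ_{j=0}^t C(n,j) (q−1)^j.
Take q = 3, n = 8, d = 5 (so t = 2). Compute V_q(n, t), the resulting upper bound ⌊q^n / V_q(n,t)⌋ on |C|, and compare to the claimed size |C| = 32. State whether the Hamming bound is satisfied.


V_q(n, t) = 129, q^n = 6561, Hamming bound = 50, |C| = 32 ≤ bound (satisfied).

Step 1: Compute V_q(n, t) = Σ_{j=0}^2 C(n, j) (q−1)^j.
  j = 0: C(8,0)·(2)^0 = 1·1 = 1.
  j = 1: C(8,1)·(2)^1 = 8·2 = 16.
  j = 2: C(8,2)·(2)^2 = 28·4 = 112.
  V_q(n, t) = 1 + 16 + 112 = 129.
Step 2: q^n = 3^8 = 6561.
Step 3: Hamming bound ⌊q^n / V_q(n,t)⌋ = ⌊6561/129⌋ = 50.
Step 4: Compare |C| = 32 to 50: satisfied.
The claimed |C| lies below the Hamming bound.


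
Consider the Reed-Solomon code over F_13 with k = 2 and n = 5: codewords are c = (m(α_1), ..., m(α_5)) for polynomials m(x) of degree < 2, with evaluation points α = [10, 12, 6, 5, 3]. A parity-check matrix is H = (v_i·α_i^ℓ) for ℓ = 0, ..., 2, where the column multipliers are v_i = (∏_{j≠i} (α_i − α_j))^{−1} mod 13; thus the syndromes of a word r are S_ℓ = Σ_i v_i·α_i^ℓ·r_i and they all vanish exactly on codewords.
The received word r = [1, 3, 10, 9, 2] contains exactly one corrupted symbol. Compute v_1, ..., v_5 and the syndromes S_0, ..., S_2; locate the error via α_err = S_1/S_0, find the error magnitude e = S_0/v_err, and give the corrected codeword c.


S = (8, 11, 7), error at position 5, error magnitude e = 8, c = [1, 3, 10, 9, 7].

Step 1: column multipliers v_i = (∏_{j≠i}(α_i − α_j))^{−1} mod 13.
  i = 1 (α = 10): (10−12)(10−6)(10−5)(10−3) = (−2)·4·5·7 = −280 ≡ 6, so v_1 = 6^{−1} = 11 (mod 13).
  i = 2 (α = 12): (12−10)(12−6)(12−5)(12−3) = 2·6·7·9 = 756 ≡ 2, so v_2 = 2^{−1} = 7 (mod 13).
  i = 3 (α = 6): (6−10)(6−12)(6−5)(6−3) = (−4)·(−6)·1·3 = 72 ≡ 7, so v_3 = 7^{−1} = 2 (mod 13).
  i = 4 (α = 5): (5−10)(5−12)(5−6)(5−3) = (−5)·(−7)·(−1)·2 = −70 ≡ 8, so v_4 = 8^{−1} = 5 (mod 13).
  i = 5 (α = 3): (3−10)(3−12)(3−6)(3−5) = (−7)·(−9)·(−3)·(−2) = 378 ≡ 1, so v_5 = 1^{−1} = 1 (mod 13).
  v = [11, 7, 2, 5, 1].
Step 2: syndromes of r = [1, 3, 10, 9, 2] (all sums mod 13).
  S_0 = Σ v_i r_i = 11·1 + 7·3 + 2·10 + 5·9 + 1·2 = 99 ≡ 8.
  S_1 = Σ v_i α_i r_i = 11·10·1 + 7·12·3 + 2·6·10 + 5·5·9 + 1·3·2 = 713 ≡ 11.
  α_i^2 mod 13 = [9, 1, 10, 12, 9].
  S_2 = Σ v_i α_i^2 r_i = 11·9·1 + 7·1·3 + 2·10·10 + 5·12·9 + 1·9·2 = 878 ≡ 7.
  S = (8, 11, 7) ≠ 0, so r is not a codeword (an error is present).
Step 3: locate the error. For a single error e at position i, S_ℓ = v_i·e·α_i^ℓ, so α_err = S_1/S_0.
  S_0^{−1} = 8^{−1} = 5 (mod 13), so α_err = 11·5 = 55 ≡ 3 = α_5. Error position i = 5.
  Consistency check: S_2/S_1 = 7·6 = 42 ≡ 3 = α_err ✓ (single-error assumption holds).
Step 4: error magnitude e = S_0/v_5 = S_0·∏_{j≠5}(α_5 − α_j) = 8·1 = 8 ≡ 8 (mod 13).
Step 5: correct position 5: c_5 = r_5 − e = 2 − 8 ≡ 7 (mod 13). Hence c = [1, 3, 10, 9, 7].
  Check: interpolating c through the α_i gives m(x) = 4 + 1·x (degree < 2) with m(α_i) = c_i for every i, so c is indeed a codeword.


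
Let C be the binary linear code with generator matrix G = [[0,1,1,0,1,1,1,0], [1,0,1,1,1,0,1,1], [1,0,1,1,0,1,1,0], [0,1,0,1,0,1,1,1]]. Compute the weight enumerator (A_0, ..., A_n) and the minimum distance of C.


Weight distribution: A_0 = 1, A_2 = 1, A_3 = 2, A_4 = 5, A_5 = 6, A_6 = 1. Minimum distance d = 2.

Enumerate all 2^4 = 16 messages m ∈ F_2^4.
For each, compute codeword c = mG in F_2^8, then tally its weight.
  m = 0000 → c = 00000000, weight = 0.
  m = 1000 → c = 01101110, weight = 5.
  m = 0100 → c = 10111011, weight = 6.
  m = 1100 → c = 11010101, weight = 5.
  m = 0010 → c = 10110110, weight = 5.
  m = 1010 → c = 11011000, weight = 4.
  m = 0110 → c = 00001101, weight = 3.
  m = 1110 → c = 01100011, weight = 4.
  m = 0001 → c = 01010111, weight = 5.
  m = 1001 → c = 00111001, weight = 4.
  m = 0101 → c = 11101100, weight = 5.
  m = 1101 → c = 10000010, weight = 2.
  m = 0011 → c = 11100001, weight = 4.
  m = 1011 → c = 10001111, weight = 5.
  m = 0111 → c = 01011010, weight = 4.
  m = 1111 → c = 00110100, weight = 3.
Tally weights:
  weight 0: 1 codewords.
  weight 2: 1 codewords.
  weight 3: 2 codewords.
  weight 4: 5 codewords.
  weight 5: 6 codewords.
  weight 6: 1 codewords.
Minimum distance d = smallest w > 0 with A_w > 0 = 2.
Sanity: Σ A_w = 16 = 2^4 = 16 ✓.


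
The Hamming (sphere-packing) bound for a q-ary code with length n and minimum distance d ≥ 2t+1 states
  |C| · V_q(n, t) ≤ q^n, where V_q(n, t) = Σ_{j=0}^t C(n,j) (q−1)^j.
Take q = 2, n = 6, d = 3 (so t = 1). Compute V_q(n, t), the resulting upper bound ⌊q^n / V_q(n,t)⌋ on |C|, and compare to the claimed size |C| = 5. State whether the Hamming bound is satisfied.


V_q(n, t) = 7, q^n = 64, Hamming bound = 9, |C| = 5 ≤ bound (satisfied).

Step 1: Compute V_q(n, t) = Σ_{j=0}^1 C(n, j) (q−1)^j.
  j = 0: C(6,0)·(1)^0 = 1·1 = 1.
  j = 1: C(6,1)·(1)^1 = 6·1 = 6.
  V_q(n, t) = 1 + 6 = 7.
Step 2: q^n = 2^6 = 64.
Step 3: Hamming bound ⌊q^n / V_q(n,t)⌋ = ⌊64/7⌋ = 9.
Step 4: Compare |C| = 5 to 9: satisfied.
The claimed |C| lies below the Hamming bound.


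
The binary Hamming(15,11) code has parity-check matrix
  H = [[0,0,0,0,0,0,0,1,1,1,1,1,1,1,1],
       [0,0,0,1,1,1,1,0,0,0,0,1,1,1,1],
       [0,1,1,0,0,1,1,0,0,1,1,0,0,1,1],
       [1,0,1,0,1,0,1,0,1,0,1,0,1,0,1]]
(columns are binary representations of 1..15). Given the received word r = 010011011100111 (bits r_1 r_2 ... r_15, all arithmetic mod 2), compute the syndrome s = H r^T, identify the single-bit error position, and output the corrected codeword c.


s = (0, 1, 1, 0)^T, error position = 6, corrected codeword c = 010010011100111

Compute s = H r^T mod 2 one row at a time:
  s_1 = 1 + 1 + 1 + 0 + 0 + 1 + 1 + 1 = 6 ≡ 0 (mod 2).
  s_2 = 0 + 1 + 1 + 0 + 0 + 1 + 1 + 1 = 5 ≡ 1 (mod 2).
  s_3 = 1 + 0 + 1 + 0 + 1 + 0 + 1 + 1 = 5 ≡ 1 (mod 2).
  s_4 = 0 + 0 + 1 + 0 + 1 + 0 + 1 + 1 = 4 ≡ 0 (mod 2).
s = (0, 1, 1, 0)^T — this equals column 6 of H (binary 0110), so error is at position 6.
Correct: flip bit 6 of r = 010011011100111 to get c = 010010011100111.


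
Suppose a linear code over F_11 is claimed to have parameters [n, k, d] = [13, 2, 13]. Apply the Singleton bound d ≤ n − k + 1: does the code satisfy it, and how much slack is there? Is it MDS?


Singleton RHS = n − k + 1 = 12, slack = -1, bound violated (no such code; not MDS).

Singleton bound: d ≤ n − k + 1.
Here n = 13, k = 2, so n − k + 1 = 12.
Given d = 13, check d ≤ 12: NO.
Slack = (n − k + 1) − d = -1.
The slack is negative: d = 13 exceeds n − k + 1 = 12 by 1, so the Singleton bound is violated and no linear [13, 2, 13]_11 code can exist. In particular it is not MDS (MDS requires d = n − k + 1 exactly).
Description: the claimed parameters are [13, 2, 13]_11; such a code would be impossible (violates the Singleton bound).


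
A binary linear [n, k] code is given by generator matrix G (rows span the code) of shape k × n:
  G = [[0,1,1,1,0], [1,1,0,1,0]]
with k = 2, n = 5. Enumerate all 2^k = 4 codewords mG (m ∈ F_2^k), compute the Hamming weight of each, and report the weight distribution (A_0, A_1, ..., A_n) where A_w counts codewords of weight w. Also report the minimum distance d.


Weight distribution: A_0 = 1, A_2 = 1, A_3 = 2. Minimum distance d = 2.

Enumerate all 2^2 = 4 messages m ∈ F_2^2.
For each, compute codeword c = mG in F_2^5, then tally its weight.
  m = 00 → c = 00000, weight = 0.
  m = 10 → c = 01110, weight = 3.
  m = 01 → c = 11010, weight = 3.
  m = 11 → c = 10100, weight = 2.
Tally weights:
  weight 0: 1 codewords.
  weight 2: 1 codewords.
  weight 3: 2 codewords.
Minimum distance d = smallest w > 0 with A_w > 0 = 2.
Sanity: Σ A_w = 4 = 2^2 = 4 ✓.


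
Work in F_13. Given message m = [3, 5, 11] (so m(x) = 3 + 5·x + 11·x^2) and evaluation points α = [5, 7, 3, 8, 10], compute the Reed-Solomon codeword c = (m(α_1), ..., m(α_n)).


c = [4, 5, 0, 6, 9]

Message polynomial: m(x) = 3 + 5·x + 11·x^2 (mod 13).
For each evaluation point α_i, compute m(α_i) mod 13:
  α_1 = 5: Horner steps 11 → 8 → 4, so m(5) = 4.
  α_2 = 7: Horner steps 11 → 4 → 5, so m(7) = 5.
  α_3 = 3: Horner steps 11 → 12 → 0, so m(3) = 0.
  α_4 = 8: Horner steps 11 → 2 → 6, so m(8) = 6.
  α_5 = 10: Horner steps 11 → 11 → 9, so m(10) = 9.
Codeword c = [4, 5, 0, 6, 9] ∈ F_13^5.


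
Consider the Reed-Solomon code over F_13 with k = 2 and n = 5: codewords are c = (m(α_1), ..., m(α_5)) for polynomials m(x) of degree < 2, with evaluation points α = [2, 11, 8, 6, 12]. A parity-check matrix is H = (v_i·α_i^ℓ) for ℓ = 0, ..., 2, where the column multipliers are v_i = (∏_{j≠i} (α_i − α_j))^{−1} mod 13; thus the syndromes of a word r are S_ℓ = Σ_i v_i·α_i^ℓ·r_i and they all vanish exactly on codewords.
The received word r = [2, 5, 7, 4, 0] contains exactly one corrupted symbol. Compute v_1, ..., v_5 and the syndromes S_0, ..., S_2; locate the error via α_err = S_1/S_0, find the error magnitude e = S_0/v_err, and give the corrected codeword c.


S = (2, 4, 8), error at position 1, error magnitude e = 4, c = [11, 5, 7, 4, 0].

Step 1: column multipliers v_i = (∏_{j≠i}(α_i − α_j))^{−1} mod 13.
  i = 1 (α = 2): (2−11)(2−8)(2−6)(2−12) = (−9)·(−6)·(−4)·(−10) = 2160 ≡ 2, so v_1 = 2^{−1} = 7 (mod 13).
  i = 2 (α = 11): (11−2)(11−8)(11−6)(11−12) = 9·3·5·(−1) = −135 ≡ 8, so v_2 = 8^{−1} = 5 (mod 13).
  i = 3 (α = 8): (8−2)(8−11)(8−6)(8−12) = 6·(−3)·2·(−4) = 144 ≡ 1, so v_3 = 1^{−1} = 1 (mod 13).
  i = 4 (α = 6): (6−2)(6−11)(6−8)(6−12) = 4·(−5)·(−2)·(−6) = −240 ≡ 7, so v_4 = 7^{−1} = 2 (mod 13).
  i = 5 (α = 12): (12−2)(12−11)(12−8)(12−6) = 10·1·4·6 = 240 ≡ 6, so v_5 = 6^{−1} = 11 (mod 13).
  v = [7, 5, 1, 2, 11].
Step 2: syndromes of r = [2, 5, 7, 4, 0] (all sums mod 13).
  S_0 = Σ v_i r_i = 7·2 + 5·5 + 1·7 + 2·4 + 11·0 = 54 ≡ 2.
  S_1 = Σ v_i α_i r_i = 7·2·2 + 5·11·5 + 1·8·7 + 2·6·4 + 11·12·0 = 407 ≡ 4.
  α_i^2 mod 13 = [4, 4, 12, 10, 1].
  S_2 = Σ v_i α_i^2 r_i = 7·4·2 + 5·4·5 + 1·12·7 + 2·10·4 + 11·1·0 = 320 ≡ 8.
  S = (2, 4, 8) ≠ 0, so r is not a codeword (an error is present).
Step 3: locate the error. For a single error e at position i, S_ℓ = v_i·e·α_i^ℓ, so α_err = S_1/S_0.
  S_0^{−1} = 2^{−1} = 7 (mod 13), so α_err = 4·7 = 28 ≡ 2 = α_1. Error position i = 1.
  Consistency check: S_2/S_1 = 8·10 = 80 ≡ 2 = α_err ✓ (single-error assumption holds).
Step 4: error magnitude e = S_0/v_1 = S_0·∏_{j≠1}(α_1 − α_j) = 2·2 = 4 ≡ 4 (mod 13).
Step 5: correct position 1: c_1 = r_1 − e = 2 − 4 ≡ 11 (mod 13). Hence c = [11, 5, 7, 4, 0].
  Check: interpolating c through the α_i gives m(x) = 8 + 8·x (degree < 2) with m(α_i) = c_i for every i, so c is indeed a codeword.


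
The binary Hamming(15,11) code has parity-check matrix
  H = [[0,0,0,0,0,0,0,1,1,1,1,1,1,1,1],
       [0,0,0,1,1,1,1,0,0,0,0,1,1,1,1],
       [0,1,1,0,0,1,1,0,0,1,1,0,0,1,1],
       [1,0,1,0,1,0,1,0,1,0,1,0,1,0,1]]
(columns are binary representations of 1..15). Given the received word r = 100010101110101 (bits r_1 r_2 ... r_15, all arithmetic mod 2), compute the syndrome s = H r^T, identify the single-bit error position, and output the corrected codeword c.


s = (1, 0, 0, 1)^T, error position = 9, corrected codeword c = 100010100110101

Compute s = H r^T mod 2 one row at a time:
  s_1 = 0 + 1 + 1 + 1 + 0 + 1 + 0 + 1 = 5 ≡ 1 (mod 2).
  s_2 = 0 + 1 + 0 + 1 + 0 + 1 + 0 + 1 = 4 ≡ 0 (mod 2).
  s_3 = 0 + 0 + 0 + 1 + 1 + 1 + 0 + 1 = 4 ≡ 0 (mod 2).
  s_4 = 1 + 0 + 1 + 1 + 1 + 1 + 1 + 1 = 7 ≡ 1 (mod 2).
s = (1, 0, 0, 1)^T — this equals column 9 of H (binary 1001), so error is at position 9.
Correct: flip bit 9 of r = 100010101110101 to get c = 100010100110101.


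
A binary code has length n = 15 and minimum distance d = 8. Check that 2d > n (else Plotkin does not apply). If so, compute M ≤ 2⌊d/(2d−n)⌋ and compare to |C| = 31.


Plotkin bound M ≤ 16; given |C| = 31 > bound (violated).

Check applicability: 2d = 16, n = 15.
2d − n = 1 > 0, so Plotkin applies.
Compute d/(2d−n) = 8/1 ≈ 8.0000.
⌊d/(2d−n)⌋ = 8.
Plotkin bound: M ≤ 2·8 = 16.
Given |C| = 31, check: VIOLATED.
This |C| is above the Plotkin bound, so no binary code with n = 15, d = 8 and 31 codewords exists.


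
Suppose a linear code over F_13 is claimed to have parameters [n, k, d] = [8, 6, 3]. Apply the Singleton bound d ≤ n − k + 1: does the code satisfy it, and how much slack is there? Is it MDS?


Singleton RHS = n − k + 1 = 3, slack = 0, bound satisfied, MDS.

Singleton bound: d ≤ n − k + 1.
Here n = 8, k = 6, so n − k + 1 = 3.
Given d = 3, check d ≤ 3: YES.
Slack = (n − k + 1) − d = 0.
The code is MDS (slack = 0).
Description: the claimed parameters are [8, 6, 3]_13; such a code would be MDS (meets Singleton bound).


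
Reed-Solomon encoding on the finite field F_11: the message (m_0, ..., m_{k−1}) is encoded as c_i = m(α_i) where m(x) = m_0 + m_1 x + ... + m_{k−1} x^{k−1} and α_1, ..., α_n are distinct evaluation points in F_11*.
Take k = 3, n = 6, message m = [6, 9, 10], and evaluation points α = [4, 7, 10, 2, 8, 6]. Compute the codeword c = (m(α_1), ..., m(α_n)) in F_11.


c = [4, 9, 7, 9, 3, 2]

Message polynomial: m(x) = 6 + 9·x + 10·x^2 (mod 11).
For each evaluation point α_i, compute m(α_i) mod 11:
  α_1 = 4: Horner steps 10 → 5 → 4, so m(4) = 4.
  α_2 = 7: Horner steps 10 → 2 → 9, so m(7) = 9.
  α_3 = 10: Horner steps 10 → 10 → 7, so m(10) = 7.
  α_4 = 2: Horner steps 10 → 7 → 9, so m(2) = 9.
  α_5 = 8: Horner steps 10 → 1 → 3, so m(8) = 3.
  α_6 = 6: Horner steps 10 → 3 → 2, so m(6) = 2.
Codeword c = [4, 9, 7, 9, 3, 2] ∈ F_11^6.


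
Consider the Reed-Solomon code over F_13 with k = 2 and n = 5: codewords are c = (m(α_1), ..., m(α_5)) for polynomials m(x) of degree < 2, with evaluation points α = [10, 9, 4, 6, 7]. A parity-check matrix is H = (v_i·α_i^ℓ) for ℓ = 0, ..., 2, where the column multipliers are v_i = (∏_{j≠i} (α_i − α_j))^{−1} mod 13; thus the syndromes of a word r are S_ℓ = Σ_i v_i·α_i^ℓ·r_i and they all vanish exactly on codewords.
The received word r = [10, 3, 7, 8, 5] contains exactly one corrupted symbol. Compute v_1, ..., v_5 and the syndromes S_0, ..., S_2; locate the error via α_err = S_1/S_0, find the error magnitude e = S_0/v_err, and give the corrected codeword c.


S = (11, 12, 6), error at position 5, error magnitude e = 3, c = [10, 3, 7, 8, 2].

Step 1: column multipliers v_i = (∏_{j≠i}(α_i − α_j))^{−1} mod 13.
  i = 1 (α = 10): (10−9)(10−4)(10−6)(10−7) = 1·6·4·3 = 72 ≡ 7, so v_1 = 7^{−1} = 2 (mod 13).
  i = 2 (α = 9): (9−10)(9−4)(9−6)(9−7) = (−1)·5·3·2 = −30 ≡ 9, so v_2 = 9^{−1} = 3 (mod 13).
  i = 3 (α = 4): (4−10)(4−9)(4−6)(4−7) = (−6)·(−5)·(−2)·(−3) = 180 ≡ 11, so v_3 = 11^{−1} = 6 (mod 13).
  i = 4 (α = 6): (6−10)(6−9)(6−4)(6−7) = (−4)·(−3)·2·(−1) = −24 ≡ 2, so v_4 = 2^{−1} = 7 (mod 13).
  i = 5 (α = 7): (7−10)(7−9)(7−4)(7−6) = (−3)·(−2)·3·1 = 18 ≡ 5, so v_5 = 5^{−1} = 8 (mod 13).
  v = [2, 3, 6, 7, 8].
Step 2: syndromes of r = [10, 3, 7, 8, 5] (all sums mod 13).
  S_0 = Σ v_i r_i = 2·10 + 3·3 + 6·7 + 7·8 + 8·5 = 167 ≡ 11.
  S_1 = Σ v_i α_i r_i = 2·10·10 + 3·9·3 + 6·4·7 + 7·6·8 + 8·7·5 = 1065 ≡ 12.
  α_i^2 mod 13 = [9, 3, 3, 10, 10].
  S_2 = Σ v_i α_i^2 r_i = 2·9·10 + 3·3·3 + 6·3·7 + 7·10·8 + 8·10·5 = 1293 ≡ 6.
  S = (11, 12, 6) ≠ 0, so r is not a codeword (an error is present).
Step 3: locate the error. For a single error e at position i, S_ℓ = v_i·e·α_i^ℓ, so α_err = S_1/S_0.
  S_0^{−1} = 11^{−1} = 6 (mod 13), so α_err = 12·6 = 72 ≡ 7 = α_5. Error position i = 5.
  Consistency check: S_2/S_1 = 6·12 = 72 ≡ 7 = α_err ✓ (single-error assumption holds).
Step 4: error magnitude e = S_0/v_5 = S_0·∏_{j≠5}(α_5 − α_j) = 11·5 = 55 ≡ 3 (mod 13).
Step 5: correct position 5: c_5 = r_5 − e = 5 − 3 ≡ 2 (mod 13). Hence c = [10, 3, 7, 8, 2].
  Check: interpolating c through the α_i gives m(x) = 5 + 7·x (degree < 2) with m(α_i) = c_i for every i, so c is indeed a codeword.


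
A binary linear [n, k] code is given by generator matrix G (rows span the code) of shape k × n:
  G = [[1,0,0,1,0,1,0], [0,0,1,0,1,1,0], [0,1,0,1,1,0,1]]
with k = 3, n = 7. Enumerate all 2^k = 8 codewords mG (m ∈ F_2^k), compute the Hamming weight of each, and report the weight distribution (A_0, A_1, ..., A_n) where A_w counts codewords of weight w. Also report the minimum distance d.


Weight distribution: A_0 = 1, A_3 = 2, A_4 = 3, A_5 = 2. Minimum distance d = 3.

Enumerate all 2^3 = 8 messages m ∈ F_2^3.
For each, compute codeword c = mG in F_2^7, then tally its weight.
  m = 000 → c = 0000000, weight = 0.
  m = 100 → c = 1001010, weight = 3.
  m = 010 → c = 0010110, weight = 3.
  m = 110 → c = 1011100, weight = 4.
  m = 001 → c = 0101101, weight = 4.
  m = 101 → c = 1100111, weight = 5.
  m = 011 → c = 0111011, weight = 5.
  m = 111 → c = 1110001, weight = 4.
Tally weights:
  weight 0: 1 codewords.
  weight 3: 2 codewords.
  weight 4: 3 codewords.
  weight 5: 2 codewords.
Minimum distance d = smallest w > 0 with A_w > 0 = 3.
Sanity: Σ A_w = 8 = 2^3 = 8 ✓.


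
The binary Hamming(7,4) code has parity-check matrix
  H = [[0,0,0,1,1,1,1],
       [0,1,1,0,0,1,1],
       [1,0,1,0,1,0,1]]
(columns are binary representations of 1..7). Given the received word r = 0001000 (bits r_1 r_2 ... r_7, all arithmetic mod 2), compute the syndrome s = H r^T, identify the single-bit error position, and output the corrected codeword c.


s = (1, 0, 0)^T, error position = 4, corrected codeword c = 0000000

Compute s = H r^T mod 2 one row at a time:
  s_1 = 1 + 0 + 0 + 0 = 1 ≡ 1 (mod 2).
  s_2 = 0 + 0 + 0 + 0 = 0 ≡ 0 (mod 2).
  s_3 = 0 + 0 + 0 + 0 = 0 ≡ 0 (mod 2).
s = (1, 0, 0)^T — this equals column 4 of H (binary 100), so error is at position 4.
Correct: flip bit 4 of r = 0001000 to get c = 0000000.


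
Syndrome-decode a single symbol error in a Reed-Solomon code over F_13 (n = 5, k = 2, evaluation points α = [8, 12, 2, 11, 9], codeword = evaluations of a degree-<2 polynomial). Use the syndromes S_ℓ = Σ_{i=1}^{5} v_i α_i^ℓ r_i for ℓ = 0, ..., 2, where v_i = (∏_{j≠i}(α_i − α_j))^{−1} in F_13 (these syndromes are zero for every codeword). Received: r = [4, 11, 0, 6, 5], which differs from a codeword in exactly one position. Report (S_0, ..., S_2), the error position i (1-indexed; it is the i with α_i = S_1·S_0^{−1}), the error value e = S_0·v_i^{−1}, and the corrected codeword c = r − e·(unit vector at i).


S = (3, 1, 9), error at position 5, error magnitude e = 9, c = [4, 11, 0, 6, 9].

Step 1: column multipliers v_i = (∏_{j≠i}(α_i − α_j))^{−1} mod 13.
  i = 1 (α = 8): (8−12)(8−2)(8−11)(8−9) = (−4)·6·(−3)·(−1) = −72 ≡ 6, so v_1 = 6^{−1} = 11 (mod 13).
  i = 2 (α = 12): (12−8)(12−2)(12−11)(12−9) = 4·10·1·3 = 120 ≡ 3, so v_2 = 3^{−1} = 9 (mod 13).
  i = 3 (α = 2): (2−8)(2−12)(2−11)(2−9) = (−6)·(−10)·(−9)·(−7) = 3780 ≡ 10, so v_3 = 10^{−1} = 4 (mod 13).
  i = 4 (α = 11): (11−8)(11−12)(11−2)(11−9) = 3·(−1)·9·2 = −54 ≡ 11, so v_4 = 11^{−1} = 6 (mod 13).
  i = 5 (α = 9): (9−8)(9−12)(9−2)(9−11) = 1·(−3)·7·(−2) = 42 ≡ 3, so v_5 = 3^{−1} = 9 (mod 13).
  v = [11, 9, 4, 6, 9].
Step 2: syndromes of r = [4, 11, 0, 6, 5] (all sums mod 13).
  S_0 = Σ v_i r_i = 11·4 + 9·11 + 4·0 + 6·6 + 9·5 = 224 ≡ 3.
  S_1 = Σ v_i α_i r_i = 11·8·4 + 9·12·11 + 4·2·0 + 6·11·6 + 9·9·5 = 2341 ≡ 1.
  α_i^2 mod 13 = [12, 1, 4, 4, 3].
  S_2 = Σ v_i α_i^2 r_i = 11·12·4 + 9·1·11 + 4·4·0 + 6·4·6 + 9·3·5 = 906 ≡ 9.
  S = (3, 1, 9) ≠ 0, so r is not a codeword (an error is present).
Step 3: locate the error. For a single error e at position i, S_ℓ = v_i·e·α_i^ℓ, so α_err = S_1/S_0.
  S_0^{−1} = 3^{−1} = 9 (mod 13), so α_err = 1·9 = 9 ≡ 9 = α_5. Error position i = 5.
  Consistency check: S_2/S_1 = 9·1 = 9 ≡ 9 = α_err ✓ (single-error assumption holds).
Step 4: error magnitude e = S_0/v_5 = S_0·∏_{j≠5}(α_5 − α_j) = 3·3 = 9 ≡ 9 (mod 13).
Step 5: correct position 5: c_5 = r_5 − e = 5 − 9 ≡ 9 (mod 13). Hence c = [4, 11, 0, 6, 9].
  Check: interpolating c through the α_i gives m(x) = 3 + 5·x (degree < 2) with m(α_i) = c_i for every i, so c is indeed a codeword.


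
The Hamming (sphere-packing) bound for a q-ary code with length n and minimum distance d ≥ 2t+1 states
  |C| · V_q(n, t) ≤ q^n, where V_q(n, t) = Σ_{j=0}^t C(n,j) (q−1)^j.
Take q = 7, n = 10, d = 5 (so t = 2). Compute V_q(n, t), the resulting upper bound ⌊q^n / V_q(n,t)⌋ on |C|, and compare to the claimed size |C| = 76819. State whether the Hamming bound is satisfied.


V_q(n, t) = 1681, q^n = 282475249, Hamming bound = 168040, |C| = 76819 ≤ bound (satisfied).

Step 1: Compute V_q(n, t) = Σ_{j=0}^2 C(n, j) (q−1)^j.
  j = 0: C(10,0)·(6)^0 = 1·1 = 1.
  j = 1: C(10,1)·(6)^1 = 10·6 = 60.
  j = 2: C(10,2)·(6)^2 = 45·36 = 1620.
  V_q(n, t) = 1 + 60 + 1620 = 1681.
Step 2: q^n = 7^10 = 282475249.
Step 3: Hamming bound ⌊q^n / V_q(n,t)⌋ = ⌊282475249/1681⌋ = 168040.
Step 4: Compare |C| = 76819 to 168040: satisfied.
The claimed |C| lies below the Hamming bound.


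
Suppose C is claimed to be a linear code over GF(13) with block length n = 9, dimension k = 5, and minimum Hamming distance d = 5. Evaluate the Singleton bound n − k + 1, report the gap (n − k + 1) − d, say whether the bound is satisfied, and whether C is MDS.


Singleton RHS = n − k + 1 = 5, slack = 0, bound satisfied, MDS.

Singleton bound: d ≤ n − k + 1.
Here n = 9, k = 5, so n − k + 1 = 5.
Given d = 5, check d ≤ 5: YES.
Slack = (n − k + 1) − d = 0.
The code is MDS (slack = 0).
Description: the claimed parameters are [9, 5, 5]_13; such a code would be MDS (meets Singleton bound).


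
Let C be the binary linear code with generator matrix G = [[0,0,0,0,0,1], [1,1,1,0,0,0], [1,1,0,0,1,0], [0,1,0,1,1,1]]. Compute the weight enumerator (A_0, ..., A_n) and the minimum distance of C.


Weight distribution: A_0 = 1, A_1 = 1, A_2 = 2, A_3 = 6, A_4 = 5, A_5 = 1. Minimum distance d = 1.

Enumerate all 2^4 = 16 messages m ∈ F_2^4.
For each, compute codeword c = mG in F_2^6, then tally its weight.
  m = 0000 → c = 000000, weight = 0.
  m = 1000 → c = 000001, weight = 1.
  m = 0100 → c = 111000, weight = 3.
  m = 1100 → c = 111001, weight = 4.
  m = 0010 → c = 110010, weight = 3.
  m = 1010 → c = 110011, weight = 4.
  m = 0110 → c = 001010, weight = 2.
  m = 1110 → c = 001011, weight = 3.
  m = 0001 → c = 010111, weight = 4.
  m = 1001 → c = 010110, weight = 3.
  m = 0101 → c = 101111, weight = 5.
  m = 1101 → c = 101110, weight = 4.
  m = 0011 → c = 100101, weight = 3.
  m = 1011 → c = 100100, weight = 2.
  m = 0111 → c = 011101, weight = 4.
  m = 1111 → c = 011100, weight = 3.
Tally weights:
  weight 0: 1 codewords.
  weight 1: 1 codewords.
  weight 2: 2 codewords.
  weight 3: 6 codewords.
  weight 4: 5 codewords.
  weight 5: 1 codewords.
Minimum distance d = smallest w > 0 with A_w > 0 = 1.
Sanity: Σ A_w = 16 = 2^4 = 16 ✓.


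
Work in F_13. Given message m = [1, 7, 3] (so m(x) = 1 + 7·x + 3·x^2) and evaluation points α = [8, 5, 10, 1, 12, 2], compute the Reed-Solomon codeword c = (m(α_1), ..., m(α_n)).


c = [2, 7, 7, 11, 10, 1]

Message polynomial: m(x) = 1 + 7·x + 3·x^2 (mod 13).
For each evaluation point α_i, compute m(α_i) mod 13:
  α_1 = 8: Horner steps 3 → 5 → 2, so m(8) = 2.
  α_2 = 5: Horner steps 3 → 9 → 7, so m(5) = 7.
  α_3 = 10: Horner steps 3 → 11 → 7, so m(10) = 7.
  α_4 = 1: Horner steps 3 → 10 → 11, so m(1) = 11.
  α_5 = 12: Horner steps 3 → 4 → 10, so m(12) = 10.
  α_6 = 2: Horner steps 3 → 0 → 1, so m(2) = 1.
Codeword c = [2, 7, 7, 11, 10, 1] ∈ F_13^6.


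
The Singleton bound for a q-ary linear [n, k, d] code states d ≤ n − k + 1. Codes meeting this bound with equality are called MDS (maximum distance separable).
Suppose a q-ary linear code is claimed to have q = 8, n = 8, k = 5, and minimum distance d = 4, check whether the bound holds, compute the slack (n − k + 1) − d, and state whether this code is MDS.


Singleton RHS = n − k + 1 = 4, slack = 0, bound satisfied, MDS.

Singleton bound: d ≤ n − k + 1.
Here n = 8, k = 5, so n − k + 1 = 4.
Given d = 4, check d ≤ 4: YES.
Slack = (n − k + 1) − d = 0.
The code is MDS (slack = 0).
Description: the claimed parameters are [8, 5, 4]_8; such a code would be MDS (meets Singleton bound).


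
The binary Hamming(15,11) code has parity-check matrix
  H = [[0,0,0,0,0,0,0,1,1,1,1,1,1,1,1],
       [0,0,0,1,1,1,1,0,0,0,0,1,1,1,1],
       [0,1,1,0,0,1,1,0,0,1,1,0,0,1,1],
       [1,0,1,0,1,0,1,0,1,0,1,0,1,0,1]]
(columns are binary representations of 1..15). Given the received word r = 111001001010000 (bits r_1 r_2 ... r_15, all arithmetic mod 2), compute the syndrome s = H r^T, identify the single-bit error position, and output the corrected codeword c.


s = (0, 1, 0, 0)^T, error position = 4, corrected codeword c = 111101001010000

Compute s = H r^T mod 2 one row at a time:
  s_1 = 0 + 1 + 0 + 1 + 0 + 0 + 0 + 0 = 2 ≡ 0 (mod 2).
  s_2 = 0 + 0 + 1 + 0 + 0 + 0 + 0 + 0 = 1 ≡ 1 (mod 2).
  s_3 = 1 + 1 + 1 + 0 + 0 + 1 + 0 + 0 = 4 ≡ 0 (mod 2).
  s_4 = 1 + 1 + 0 + 0 + 1 + 1 + 0 + 0 = 4 ≡ 0 (mod 2).
s = (0, 1, 0, 0)^T — this equals column 4 of H (binary 0100), so error is at position 4.
Correct: flip bit 4 of r = 111001001010000 to get c = 111101001010000.


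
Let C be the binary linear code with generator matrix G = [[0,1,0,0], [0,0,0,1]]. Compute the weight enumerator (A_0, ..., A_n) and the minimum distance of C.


Weight distribution: A_0 = 1, A_1 = 2, A_2 = 1. Minimum distance d = 1.

Enumerate all 2^2 = 4 messages m ∈ F_2^2.
For each, compute codeword c = mG in F_2^4, then tally its weight.
  m = 00 → c = 0000, weight = 0.
  m = 10 → c = 0100, weight = 1.
  m = 01 → c = 0001, weight = 1.
  m = 11 → c = 0101, weight = 2.
Tally weights:
  weight 0: 1 codewords.
  weight 1: 2 codewords.
  weight 2: 1 codewords.
Minimum distance d = smallest w > 0 with A_w > 0 = 1.
Sanity: Σ A_w = 4 = 2^2 = 4 ✓.


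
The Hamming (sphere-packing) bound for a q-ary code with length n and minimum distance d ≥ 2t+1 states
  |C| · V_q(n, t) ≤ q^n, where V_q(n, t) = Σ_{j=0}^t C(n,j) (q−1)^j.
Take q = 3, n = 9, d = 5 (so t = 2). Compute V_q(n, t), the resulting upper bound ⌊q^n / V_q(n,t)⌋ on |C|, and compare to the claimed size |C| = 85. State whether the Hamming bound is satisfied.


V_q(n, t) = 163, q^n = 19683, Hamming bound = 120, |C| = 85 ≤ bound (satisfied).

Step 1: Compute V_q(n, t) = Σ_{j=0}^2 C(n, j) (q−1)^j.
  j = 0: C(9,0)·(2)^0 = 1·1 = 1.
  j = 1: C(9,1)·(2)^1 = 9·2 = 18.
  j = 2: C(9,2)·(2)^2 = 36·4 = 144.
  V_q(n, t) = 1 + 18 + 144 = 163.
Step 2: q^n = 3^9 = 19683.
Step 3: Hamming bound ⌊q^n / V_q(n,t)⌋ = ⌊19683/163⌋ = 120.
Step 4: Compare |C| = 85 to 120: satisfied.
The claimed |C| lies below the Hamming bound.


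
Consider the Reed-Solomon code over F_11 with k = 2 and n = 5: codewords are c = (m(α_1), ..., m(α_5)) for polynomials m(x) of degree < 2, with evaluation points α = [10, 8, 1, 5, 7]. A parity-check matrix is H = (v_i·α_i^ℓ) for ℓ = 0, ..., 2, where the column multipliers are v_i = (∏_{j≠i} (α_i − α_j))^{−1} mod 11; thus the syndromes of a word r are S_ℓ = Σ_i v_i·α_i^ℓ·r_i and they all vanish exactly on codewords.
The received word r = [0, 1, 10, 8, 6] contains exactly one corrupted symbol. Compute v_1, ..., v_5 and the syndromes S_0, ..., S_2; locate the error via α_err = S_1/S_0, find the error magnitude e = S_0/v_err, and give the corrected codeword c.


S = (7, 5, 2), error at position 5, error magnitude e = 10, c = [0, 1, 10, 8, 7].

Step 1: column multipliers v_i = (∏_{j≠i}(α_i − α_j))^{−1} mod 11.
  i = 1 (α = 10): (10−8)(10−1)(10−5)(10−7) = 2·9·5·3 = 270 ≡ 6, so v_1 = 6^{−1} = 2 (mod 11).
  i = 2 (α = 8): (8−10)(8−1)(8−5)(8−7) = (−2)·7·3·1 = −42 ≡ 2, so v_2 = 2^{−1} = 6 (mod 11).
  i = 3 (α = 1): (1−10)(1−8)(1−5)(1−7) = (−9)·(−7)·(−4)·(−6) = 1512 ≡ 5, so v_3 = 5^{−1} = 9 (mod 11).
  i = 4 (α = 5): (5−10)(5−8)(5−1)(5−7) = (−5)·(−3)·4·(−2) = −120 ≡ 1, so v_4 = 1^{−1} = 1 (mod 11).
  i = 5 (α = 7): (7−10)(7−8)(7−1)(7−5) = (−3)·(−1)·6·2 = 36 ≡ 3, so v_5 = 3^{−1} = 4 (mod 11).
  v = [2, 6, 9, 1, 4].
Step 2: syndromes of r = [0, 1, 10, 8, 6] (all sums mod 11).
  S_0 = Σ v_i r_i = 2·0 + 6·1 + 9·10 + 1·8 + 4·6 = 128 ≡ 7.
  S_1 = Σ v_i α_i r_i = 2·10·0 + 6·8·1 + 9·1·10 + 1·5·8 + 4·7·6 = 346 ≡ 5.
  α_i^2 mod 11 = [1, 9, 1, 3, 5].
  S_2 = Σ v_i α_i^2 r_i = 2·1·0 + 6·9·1 + 9·1·10 + 1·3·8 + 4·5·6 = 288 ≡ 2.
  S = (7, 5, 2) ≠ 0, so r is not a codeword (an error is present).
Step 3: locate the error. For a single error e at position i, S_ℓ = v_i·e·α_i^ℓ, so α_err = S_1/S_0.
  S_0^{−1} = 7^{−1} = 8 (mod 11), so α_err = 5·8 = 40 ≡ 7 = α_5. Error position i = 5.
  Consistency check: S_2/S_1 = 2·9 = 18 ≡ 7 = α_err ✓ (single-error assumption holds).
Step 4: error magnitude e = S_0/v_5 = S_0·∏_{j≠5}(α_5 − α_j) = 7·3 = 21 ≡ 10 (mod 11).
Step 5: correct position 5: c_5 = r_5 − e = 6 − 10 ≡ 7 (mod 11). Hence c = [0, 1, 10, 8, 7].
  Check: interpolating c through the α_i gives m(x) = 5 + 5·x (degree < 2) with m(α_i) = c_i for every i, so c is indeed a codeword.


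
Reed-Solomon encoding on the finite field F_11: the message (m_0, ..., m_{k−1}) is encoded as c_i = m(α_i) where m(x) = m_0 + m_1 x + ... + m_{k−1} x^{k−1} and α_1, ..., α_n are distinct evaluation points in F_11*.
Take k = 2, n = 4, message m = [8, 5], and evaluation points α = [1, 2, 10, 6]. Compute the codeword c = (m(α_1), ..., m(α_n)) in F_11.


c = [2, 7, 3, 5]

Message polynomial: m(x) = 8 + 5·x (mod 11).
For each evaluation point α_i, compute m(α_i) mod 11:
  α_1 = 1: Horner steps 5 → 2, so m(1) = 2.
  α_2 = 2: Horner steps 5 → 7, so m(2) = 7.
  α_3 = 10: Horner steps 5 → 3, so m(10) = 3.
  α_4 = 6: Horner steps 5 → 5, so m(6) = 5.
Codeword c = [2, 7, 3, 5] ∈ F_11^4.


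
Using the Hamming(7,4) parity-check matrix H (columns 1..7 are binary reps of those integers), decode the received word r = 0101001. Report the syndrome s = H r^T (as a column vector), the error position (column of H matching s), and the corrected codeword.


s = (0, 0, 1)^T, error position = 1, corrected codeword c = 1101001

Compute s = H r^T mod 2 one row at a time:
  s_1 = 1 + 0 + 0 + 1 = 2 ≡ 0 (mod 2).
  s_2 = 1 + 0 + 0 + 1 = 2 ≡ 0 (mod 2).
  s_3 = 0 + 0 + 0 + 1 = 1 ≡ 1 (mod 2).
s = (0, 0, 1)^T — this equals column 1 of H (binary 001), so error is at position 1.
Correct: flip bit 1 of r = 0101001 to get c = 1101001.


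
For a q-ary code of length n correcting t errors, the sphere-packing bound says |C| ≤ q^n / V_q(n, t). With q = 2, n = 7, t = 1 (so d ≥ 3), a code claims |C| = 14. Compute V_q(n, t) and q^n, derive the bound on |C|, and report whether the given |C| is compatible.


V_q(n, t) = 8, q^n = 128, Hamming bound = 16, |C| = 14 ≤ bound (satisfied).

Step 1: Compute V_q(n, t) = Σ_{j=0}^1 C(n, j) (q−1)^j.
  j = 0: C(7,0)·(1)^0 = 1·1 = 1.
  j = 1: C(7,1)·(1)^1 = 7·1 = 7.
  V_q(n, t) = 1 + 7 = 8.
Step 2: q^n = 2^7 = 128.
Step 3: Hamming bound ⌊q^n / V_q(n,t)⌋ = ⌊128/8⌋ = 16.
Step 4: Compare |C| = 14 to 16: satisfied.
The claimed |C| lies below the Hamming bound.


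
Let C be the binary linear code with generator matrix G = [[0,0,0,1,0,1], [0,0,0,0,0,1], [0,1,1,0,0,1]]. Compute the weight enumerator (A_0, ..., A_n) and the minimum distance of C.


Weight distribution: A_0 = 1, A_1 = 2, A_2 = 2, A_3 = 2, A_4 = 1. Minimum distance d = 1.

Enumerate all 2^3 = 8 messages m ∈ F_2^3.
For each, compute codeword c = mG in F_2^6, then tally its weight.
  m = 000 → c = 000000, weight = 0.
  m = 100 → c = 000101, weight = 2.
  m = 010 → c = 000001, weight = 1.
  m = 110 → c = 000100, weight = 1.
  m = 001 → c = 011001, weight = 3.
  m = 101 → c = 011100, weight = 3.
  m = 011 → c = 011000, weight = 2.
  m = 111 → c = 011101, weight = 4.
Tally weights:
  weight 0: 1 codewords.
  weight 1: 2 codewords.
  weight 2: 2 codewords.
  weight 3: 2 codewords.
  weight 4: 1 codewords.
Minimum distance d = smallest w > 0 with A_w > 0 = 1.
Sanity: Σ A_w = 8 = 2^3 = 8 ✓.


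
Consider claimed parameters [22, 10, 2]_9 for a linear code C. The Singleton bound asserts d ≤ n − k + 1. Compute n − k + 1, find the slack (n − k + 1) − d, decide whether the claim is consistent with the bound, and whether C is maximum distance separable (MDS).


Singleton RHS = n − k + 1 = 13, slack = 11, bound satisfied, not MDS.

Singleton bound: d ≤ n − k + 1.
Here n = 22, k = 10, so n − k + 1 = 13.
Given d = 2, check d ≤ 13: YES.
Slack = (n − k + 1) − d = 11.
The code is NOT MDS (slack = 11 > 0).
Description: the claimed parameters are [22, 10, 2]_9; such a code would be non-MDS.


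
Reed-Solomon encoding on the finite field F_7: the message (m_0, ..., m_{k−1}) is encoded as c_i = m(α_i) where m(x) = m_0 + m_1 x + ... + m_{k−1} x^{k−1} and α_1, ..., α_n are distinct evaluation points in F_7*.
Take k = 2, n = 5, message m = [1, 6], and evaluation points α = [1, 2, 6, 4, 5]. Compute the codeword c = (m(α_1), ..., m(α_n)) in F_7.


c = [0, 6, 2, 4, 3]

Message polynomial: m(x) = 1 + 6·x (mod 7).
For each evaluation point α_i, compute m(α_i) mod 7:
  α_1 = 1: Horner steps 6 → 0, so m(1) = 0.
  α_2 = 2: Horner steps 6 → 6, so m(2) = 6.
  α_3 = 6: Horner steps 6 → 2, so m(6) = 2.
  α_4 = 4: Horner steps 6 → 4, so m(4) = 4.
  α_5 = 5: Horner steps 6 → 3, so m(5) = 3.
Codeword c = [0, 6, 2, 4, 3] ∈ F_7^5.


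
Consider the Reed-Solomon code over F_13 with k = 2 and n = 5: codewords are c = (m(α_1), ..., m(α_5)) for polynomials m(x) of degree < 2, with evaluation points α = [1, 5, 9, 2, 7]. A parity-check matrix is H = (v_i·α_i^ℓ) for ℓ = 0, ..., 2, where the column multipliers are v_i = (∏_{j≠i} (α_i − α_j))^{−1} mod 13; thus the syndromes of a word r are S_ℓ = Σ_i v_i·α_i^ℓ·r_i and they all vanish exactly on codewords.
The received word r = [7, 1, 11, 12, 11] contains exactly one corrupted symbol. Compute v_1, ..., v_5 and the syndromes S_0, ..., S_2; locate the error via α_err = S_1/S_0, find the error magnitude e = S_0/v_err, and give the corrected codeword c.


S = (7, 11, 8), error at position 3, error magnitude e = 3, c = [7, 1, 8, 12, 11].

Step 1: column multipliers v_i = (∏_{j≠i}(α_i − α_j))^{−1} mod 13.
  i = 1 (α = 1): (1−5)(1−9)(1−2)(1−7) = (−4)·(−8)·(−1)·(−6) = 192 ≡ 10, so v_1 = 10^{−1} = 4 (mod 13).
  i = 2 (α = 5): (5−1)(5−9)(5−2)(5−7) = 4·(−4)·3·(−2) = 96 ≡ 5, so v_2 = 5^{−1} = 8 (mod 13).
  i = 3 (α = 9): (9−1)(9−5)(9−2)(9−7) = 8·4·7·2 = 448 ≡ 6, so v_3 = 6^{−1} = 11 (mod 13).
  i = 4 (α = 2): (2−1)(2−5)(2−9)(2−7) = 1·(−3)·(−7)·(−5) = −105 ≡ 12, so v_4 = 12^{−1} = 12 (mod 13).
  i = 5 (α = 7): (7−1)(7−5)(7−9)(7−2) = 6·2·(−2)·5 = −120 ≡ 10, so v_5 = 10^{−1} = 4 (mod 13).
  v = [4, 8, 11, 12, 4].
Step 2: syndromes of r = [7, 1, 11, 12, 11] (all sums mod 13).
  S_0 = Σ v_i r_i = 4·7 + 8·1 + 11·11 + 12·12 + 4·11 = 345 ≡ 7.
  S_1 = Σ v_i α_i r_i = 4·1·7 + 8·5·1 + 11·9·11 + 12·2·12 + 4·7·11 = 1753 ≡ 11.
  α_i^2 mod 13 = [1, 12, 3, 4, 10].
  S_2 = Σ v_i α_i^2 r_i = 4·1·7 + 8·12·1 + 11·3·11 + 12·4·12 + 4·10·11 = 1503 ≡ 8.
  S = (7, 11, 8) ≠ 0, so r is not a codeword (an error is present).
Step 3: locate the error. For a single error e at position i, S_ℓ = v_i·e·α_i^ℓ, so α_err = S_1/S_0.
  S_0^{−1} = 7^{−1} = 2 (mod 13), so α_err = 11·2 = 22 ≡ 9 = α_3. Error position i = 3.
  Consistency check: S_2/S_1 = 8·6 = 48 ≡ 9 = α_err ✓ (single-error assumption holds).
Step 4: error magnitude e = S_0/v_3 = S_0·∏_{j≠3}(α_3 − α_j) = 7·6 = 42 ≡ 3 (mod 13).
Step 5: correct position 3: c_3 = r_3 − e = 11 − 3 ≡ 8 (mod 13). Hence c = [7, 1, 8, 12, 11].
  Check: interpolating c through the α_i gives m(x) = 2 + 5·x (degree < 2) with m(α_i) = c_i for every i, so c is indeed a codeword.


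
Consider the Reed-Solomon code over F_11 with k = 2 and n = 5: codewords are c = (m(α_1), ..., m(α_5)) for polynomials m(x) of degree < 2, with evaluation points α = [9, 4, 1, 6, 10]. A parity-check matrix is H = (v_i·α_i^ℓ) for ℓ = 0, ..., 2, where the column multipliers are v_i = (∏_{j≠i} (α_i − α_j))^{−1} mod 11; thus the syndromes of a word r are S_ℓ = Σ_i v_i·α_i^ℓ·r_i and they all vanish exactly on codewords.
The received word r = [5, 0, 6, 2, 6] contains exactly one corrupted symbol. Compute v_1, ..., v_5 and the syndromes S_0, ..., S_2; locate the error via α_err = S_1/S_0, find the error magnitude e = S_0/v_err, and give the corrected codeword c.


S = (10, 10, 10), error at position 3, error magnitude e = 9, c = [5, 0, 8, 2, 6].

Step 1: column multipliers v_i = (∏_{j≠i}(α_i − α_j))^{−1} mod 11.
  i = 1 (α = 9): (9−4)(9−1)(9−6)(9−10) = 5·8·3·(−1) = −120 ≡ 1, so v_1 = 1^{−1} = 1 (mod 11).
  i = 2 (α = 4): (4−9)(4−1)(4−6)(4−10) = (−5)·3·(−2)·(−6) = −180 ≡ 7, so v_2 = 7^{−1} = 8 (mod 11).
  i = 3 (α = 1): (1−9)(1−4)(1−6)(1−10) = (−8)·(−3)·(−5)·(−9) = 1080 ≡ 2, so v_3 = 2^{−1} = 6 (mod 11).
  i = 4 (α = 6): (6−9)(6−4)(6−1)(6−10) = (−3)·2·5·(−4) = 120 ≡ 10, so v_4 = 10^{−1} = 10 (mod 11).
  i = 5 (α = 10): (10−9)(10−4)(10−1)(10−6) = 1·6·9·4 = 216 ≡ 7, so v_5 = 7^{−1} = 8 (mod 11).
  v = [1, 8, 6, 10, 8].
Step 2: syndromes of r = [5, 0, 6, 2, 6] (all sums mod 11).
  S_0 = Σ v_i r_i = 1·5 + 8·0 + 6·6 + 10·2 + 8·6 = 109 ≡ 10.
  S_1 = Σ v_i α_i r_i = 1·9·5 + 8·4·0 + 6·1·6 + 10·6·2 + 8·10·6 = 681 ≡ 10.
  α_i^2 mod 11 = [4, 5, 1, 3, 1].
  S_2 = Σ v_i α_i^2 r_i = 1·4·5 + 8·5·0 + 6·1·6 + 10·3·2 + 8·1·6 = 164 ≡ 10.
  S = (10, 10, 10) ≠ 0, so r is not a codeword (an error is present).
Step 3: locate the error. For a single error e at position i, S_ℓ = v_i·e·α_i^ℓ, so α_err = S_1/S_0.
  S_0^{−1} = 10^{−1} = 10 (mod 11), so α_err = 10·10 = 100 ≡ 1 = α_3. Error position i = 3.
  Consistency check: S_2/S_1 = 10·10 = 100 ≡ 1 = α_err ✓ (single-error assumption holds).
Step 4: error magnitude e = S_0/v_3 = S_0·∏_{j≠3}(α_3 − α_j) = 10·2 = 20 ≡ 9 (mod 11).
Step 5: correct position 3: c_3 = r_3 − e = 6 − 9 ≡ 8 (mod 11). Hence c = [5, 0, 8, 2, 6].
  Check: interpolating c through the α_i gives m(x) = 7 + 1·x (degree < 2) with m(α_i) = c_i for every i, so c is indeed a codeword.


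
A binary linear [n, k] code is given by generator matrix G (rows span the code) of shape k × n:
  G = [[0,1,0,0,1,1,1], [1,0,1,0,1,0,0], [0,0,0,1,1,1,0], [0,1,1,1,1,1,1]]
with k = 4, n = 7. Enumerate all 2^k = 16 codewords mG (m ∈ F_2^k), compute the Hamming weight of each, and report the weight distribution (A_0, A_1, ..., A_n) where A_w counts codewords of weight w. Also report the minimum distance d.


Weight distribution: A_0 = 1, A_2 = 2, A_3 = 6, A_4 = 3, A_5 = 2, A_6 = 2. Minimum distance d = 2.

Enumerate all 2^4 = 16 messages m ∈ F_2^4.
For each, compute codeword c = mG in F_2^7, then tally its weight.
  m = 0000 → c = 0000000, weight = 0.
  m = 1000 → c = 0100111, weight = 4.
  m = 0100 → c = 1010100, weight = 3.
  m = 1100 → c = 1110011, weight = 5.
  m = 0010 → c = 0001110, weight = 3.
  m = 1010 → c = 0101001, weight = 3.
  m = 0110 → c = 1011010, weight = 4.
  m = 1110 → c = 1111101, weight = 6.
  m = 0001 → c = 0111111, weight = 6.
  m = 1001 → c = 0011000, weight = 2.
  m = 0101 → c = 1101011, weight = 5.
  m = 1101 → c = 1001100, weight = 3.
  m = 0011 → c = 0110001, weight = 3.
  m = 1011 → c = 0010110, weight = 3.
  m = 0111 → c = 1100101, weight = 4.
  m = 1111 → c = 1000010, weight = 2.
Tally weights:
  weight 0: 1 codewords.
  weight 2: 2 codewords.
  weight 3: 6 codewords.
  weight 4: 3 codewords.
  weight 5: 2 codewords.
  weight 6: 2 codewords.
Minimum distance d = smallest w > 0 with A_w > 0 = 2.
Sanity: Σ A_w = 16 = 2^4 = 16 ✓.
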